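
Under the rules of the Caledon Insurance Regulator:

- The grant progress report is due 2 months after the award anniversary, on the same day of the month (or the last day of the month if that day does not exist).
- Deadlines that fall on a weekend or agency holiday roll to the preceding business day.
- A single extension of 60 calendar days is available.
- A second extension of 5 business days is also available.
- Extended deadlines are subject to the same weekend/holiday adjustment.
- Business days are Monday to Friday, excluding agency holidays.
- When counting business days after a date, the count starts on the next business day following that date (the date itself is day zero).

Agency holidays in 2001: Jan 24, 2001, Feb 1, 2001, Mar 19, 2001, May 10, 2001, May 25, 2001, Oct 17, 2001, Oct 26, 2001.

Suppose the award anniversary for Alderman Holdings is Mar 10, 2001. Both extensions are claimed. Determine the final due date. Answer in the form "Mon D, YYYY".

2 months from Mar 10, 2001 is May 10, 2001.
May 10, 2001 falls on a listed holiday. Rolling to the preceding business day gives May 9, 2001, a Wednesday.
With the 60-day extension, May 9, 2001 becomes Jul 8, 2001.
Jul 8, 2001 falls on a Sunday. Rolling to the preceding business day gives Jul 6, 2001, a Friday.
Applying the 5-business-day extension: 5 business days after Jul 6, 2001 is Jul 13, 2001.
Jul 13, 2001 (Friday) is already a business day.
So the filing is due Jul 13, 2001.

Jul 13, 2001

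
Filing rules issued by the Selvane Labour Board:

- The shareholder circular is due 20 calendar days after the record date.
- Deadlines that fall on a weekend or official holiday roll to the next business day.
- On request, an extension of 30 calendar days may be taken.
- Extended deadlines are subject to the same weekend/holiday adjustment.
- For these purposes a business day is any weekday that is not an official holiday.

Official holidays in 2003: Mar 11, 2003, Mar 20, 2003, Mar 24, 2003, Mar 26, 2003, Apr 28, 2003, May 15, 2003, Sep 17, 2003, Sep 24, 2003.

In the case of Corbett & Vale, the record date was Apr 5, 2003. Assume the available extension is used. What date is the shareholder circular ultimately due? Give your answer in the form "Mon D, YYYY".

Trigger date Apr 5, 2003 + 20 calendar days = Apr 25, 2003.
Apr 25, 2003 (Friday) is already a business day.
Add the 30 calendar-day extension to Apr 25, 2003: May 25, 2003.
May 25, 2003 is a Sunday; the next business day is May 26, 2003 (Monday).
So the filing is due May 26, 2003.

May 26, 2003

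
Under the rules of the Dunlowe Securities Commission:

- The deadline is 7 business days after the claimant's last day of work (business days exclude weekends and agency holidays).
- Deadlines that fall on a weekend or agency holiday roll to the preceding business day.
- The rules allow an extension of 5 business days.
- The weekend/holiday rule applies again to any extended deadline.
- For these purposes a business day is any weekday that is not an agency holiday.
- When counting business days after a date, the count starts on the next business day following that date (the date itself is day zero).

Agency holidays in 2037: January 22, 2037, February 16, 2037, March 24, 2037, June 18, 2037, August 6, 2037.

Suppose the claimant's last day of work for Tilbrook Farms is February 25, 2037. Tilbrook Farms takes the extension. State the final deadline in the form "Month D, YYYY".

Starting the day after February 25, 2037 and counting 7 business days lands on March 6, 2037.
March 6, 2037 is a Friday and not a listed holiday, so it stands.
The 5-business-day extension runs from March 6, 2037 to March 13, 2037.
Since March 13, 2037 is a Friday and not a holiday, the date is unchanged.
The final due date is March 13, 2037.

March 13, 2037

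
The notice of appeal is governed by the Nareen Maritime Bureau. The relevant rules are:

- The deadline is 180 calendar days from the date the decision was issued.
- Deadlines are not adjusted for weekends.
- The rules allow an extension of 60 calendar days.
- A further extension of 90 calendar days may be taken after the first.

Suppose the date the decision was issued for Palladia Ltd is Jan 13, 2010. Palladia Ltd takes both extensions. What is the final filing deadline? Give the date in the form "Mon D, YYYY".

Adding 180 calendar days to Jan 13, 2010 gives Jul 12, 2010.
Jul 12, 2010 falls on a Monday. The rules make no weekend/holiday allowance, so it remains Jul 12, 2010.
With the 60-day extension, Jul 12, 2010 becomes Sep 10, 2010.
Sep 10, 2010 falls on a Friday. The rules make no weekend/holiday allowance, so it remains Sep 10, 2010.
Applying the 90-calendar-day extension: Sep 10, 2010 + 90 days = Dec 9, 2010.
Dec 9, 2010 falls on a Thursday. The rules make no weekend/holiday allowance, so it remains Dec 9, 2010.
Deadline: Dec 9, 2010.

Dec 9, 2010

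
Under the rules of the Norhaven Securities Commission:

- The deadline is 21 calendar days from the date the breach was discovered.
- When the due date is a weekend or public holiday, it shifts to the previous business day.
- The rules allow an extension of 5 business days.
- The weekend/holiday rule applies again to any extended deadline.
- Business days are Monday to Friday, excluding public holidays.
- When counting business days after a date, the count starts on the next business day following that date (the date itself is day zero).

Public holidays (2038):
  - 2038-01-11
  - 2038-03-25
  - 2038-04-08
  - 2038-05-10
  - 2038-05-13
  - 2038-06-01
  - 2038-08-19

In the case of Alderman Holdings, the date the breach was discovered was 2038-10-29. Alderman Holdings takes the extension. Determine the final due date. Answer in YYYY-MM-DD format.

2038-11-26

Adding 21 calendar days to 2038-10-29 gives 2038-11-19.
2038-11-19 (Friday) is already a business day.
Counting 5 further business days from 2038-11-19 reaches 2038-11-26.
2038-11-26 is a Friday and not a listed holiday, so it stands.
Final deadline: 2038-11-26.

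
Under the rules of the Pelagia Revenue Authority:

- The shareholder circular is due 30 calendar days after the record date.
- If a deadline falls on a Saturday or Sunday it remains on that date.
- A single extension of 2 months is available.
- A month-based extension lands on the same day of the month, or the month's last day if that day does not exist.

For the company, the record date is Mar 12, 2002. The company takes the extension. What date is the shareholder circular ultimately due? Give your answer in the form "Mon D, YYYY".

Trigger date Mar 12, 2002 + 30 calendar days = Apr 11, 2002.
Apr 11, 2002 falls on a Thursday. The rules make no weekend/holiday allowance, so it remains Apr 11, 2002.
Applying the 2 months extension: 2 months after Apr 11, 2002 is Jun 11, 2002.
No adjustment is made for weekends or holidays, so Jun 11, 2002 stands.
So the filing is due Jun 11, 2002.

Jun 11, 2002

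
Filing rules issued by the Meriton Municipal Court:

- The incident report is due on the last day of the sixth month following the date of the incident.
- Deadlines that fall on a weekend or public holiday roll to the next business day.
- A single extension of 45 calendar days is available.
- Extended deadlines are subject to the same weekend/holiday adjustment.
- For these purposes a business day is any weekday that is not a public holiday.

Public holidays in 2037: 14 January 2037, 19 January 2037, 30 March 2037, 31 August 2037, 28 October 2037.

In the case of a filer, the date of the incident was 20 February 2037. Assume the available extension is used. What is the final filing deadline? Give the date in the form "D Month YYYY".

The sixth month after 20 February 2037 is August 2037, whose last day is 31 August 2037.
31 August 2037 is a listed holiday; the next business day is 1 September 2037 (Tuesday).
Add the 45 calendar-day extension to 1 September 2037: 16 October 2037.
16 October 2037 falls on a Friday, which is a business day, so no adjustment is needed.
So the filing is due 16 October 2037.

16 October 2037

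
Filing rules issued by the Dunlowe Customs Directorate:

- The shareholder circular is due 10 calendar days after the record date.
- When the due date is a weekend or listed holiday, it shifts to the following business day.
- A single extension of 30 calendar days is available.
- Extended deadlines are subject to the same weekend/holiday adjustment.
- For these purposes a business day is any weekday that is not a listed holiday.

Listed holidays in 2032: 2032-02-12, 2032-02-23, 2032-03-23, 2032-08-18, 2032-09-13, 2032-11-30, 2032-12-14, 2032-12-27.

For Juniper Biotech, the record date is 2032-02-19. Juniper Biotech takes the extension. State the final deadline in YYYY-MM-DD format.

2032-03-31

From 2032-02-19, 10 calendar days later is 2032-02-29.
Because 2032-02-29 is a Sunday, the deadline becomes 2032-03-01 (Monday).
Applying the 30-calendar-day extension: 2032-03-01 + 30 days = 2032-03-31.
2032-03-31 falls on a Wednesday, which is a business day, so no adjustment is needed.
Final deadline: 2032-03-31.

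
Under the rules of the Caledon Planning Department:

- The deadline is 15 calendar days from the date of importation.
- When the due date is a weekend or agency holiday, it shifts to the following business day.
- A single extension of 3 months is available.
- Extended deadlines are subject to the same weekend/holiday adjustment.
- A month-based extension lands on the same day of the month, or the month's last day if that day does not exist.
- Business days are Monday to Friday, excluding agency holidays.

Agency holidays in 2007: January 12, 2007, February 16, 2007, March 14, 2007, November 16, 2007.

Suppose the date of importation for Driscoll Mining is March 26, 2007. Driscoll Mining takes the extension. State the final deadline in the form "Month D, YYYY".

July 10, 2007

From March 26, 2007, 15 calendar days later is April 10, 2007.
April 10, 2007 falls on a Tuesday, which is a business day, so no adjustment is needed.
Applying the 3 months extension: 3 months after April 10, 2007 is July 10, 2007.
July 10, 2007 (Tuesday) is already a business day.
The final due date is July 10, 2007.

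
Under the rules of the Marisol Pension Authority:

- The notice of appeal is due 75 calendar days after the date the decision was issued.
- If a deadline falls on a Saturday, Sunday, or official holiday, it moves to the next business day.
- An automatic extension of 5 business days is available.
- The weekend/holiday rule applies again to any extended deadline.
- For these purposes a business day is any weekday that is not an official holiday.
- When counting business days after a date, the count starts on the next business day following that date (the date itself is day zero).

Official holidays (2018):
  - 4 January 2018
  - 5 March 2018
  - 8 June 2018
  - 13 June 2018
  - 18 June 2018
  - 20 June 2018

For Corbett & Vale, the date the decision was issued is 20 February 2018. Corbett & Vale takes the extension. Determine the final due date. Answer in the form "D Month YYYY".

From 20 February 2018, 75 calendar days later is 6 May 2018.
6 May 2018 falls on a Sunday. Rolling to the next business day gives 7 May 2018, a Monday.
The 5-business-day extension runs from 7 May 2018 to 14 May 2018.
14 May 2018 falls on a Monday, which is a business day, so no adjustment is needed.
The final due date is 14 May 2018.

14 May 2018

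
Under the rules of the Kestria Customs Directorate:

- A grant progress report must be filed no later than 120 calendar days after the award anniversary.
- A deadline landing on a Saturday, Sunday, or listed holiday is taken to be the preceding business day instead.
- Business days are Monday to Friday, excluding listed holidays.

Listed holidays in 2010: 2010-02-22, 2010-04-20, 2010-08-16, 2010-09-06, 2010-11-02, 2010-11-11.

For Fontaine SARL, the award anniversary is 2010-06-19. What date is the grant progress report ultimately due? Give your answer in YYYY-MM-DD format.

Trigger date 2010-06-19 + 120 calendar days = 2010-10-17.
2010-10-17 falls on a Sunday. Rolling to the preceding business day gives 2010-10-15, a Friday.
Final deadline: 2010-10-15.

2010-10-15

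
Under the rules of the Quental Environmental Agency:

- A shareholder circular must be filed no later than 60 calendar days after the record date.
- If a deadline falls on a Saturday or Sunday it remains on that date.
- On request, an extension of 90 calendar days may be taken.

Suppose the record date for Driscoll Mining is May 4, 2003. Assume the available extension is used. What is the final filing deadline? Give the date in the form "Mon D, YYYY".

Oct 1, 2003

From May 4, 2003, 60 calendar days later is Jul 3, 2003.
Jul 3, 2003 falls on a Thursday. The rules make no weekend/holiday allowance, so it remains Jul 3, 2003.
The 90-calendar-day extension moves the deadline from Jul 3, 2003 to Oct 1, 2003.
Oct 1, 2003 falls on a Wednesday. The rules make no weekend/holiday allowance, so it remains Oct 1, 2003.
Final deadline: Oct 1, 2003.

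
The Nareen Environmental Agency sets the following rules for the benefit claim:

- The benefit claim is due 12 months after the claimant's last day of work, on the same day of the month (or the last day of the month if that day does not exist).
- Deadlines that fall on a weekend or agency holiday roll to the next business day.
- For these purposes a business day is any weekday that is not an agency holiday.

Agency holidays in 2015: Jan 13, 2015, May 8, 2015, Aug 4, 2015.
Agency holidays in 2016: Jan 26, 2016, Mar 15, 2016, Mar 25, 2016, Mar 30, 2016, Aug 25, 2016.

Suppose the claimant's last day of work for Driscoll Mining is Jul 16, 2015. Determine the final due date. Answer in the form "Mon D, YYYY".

Jul 18, 2016

12 months from Jul 16, 2015 is Jul 16, 2016.
Jul 16, 2016 is a Saturday, so it moves to the next business day, Jul 18, 2016 (Monday).
So the filing is due Jul 18, 2016.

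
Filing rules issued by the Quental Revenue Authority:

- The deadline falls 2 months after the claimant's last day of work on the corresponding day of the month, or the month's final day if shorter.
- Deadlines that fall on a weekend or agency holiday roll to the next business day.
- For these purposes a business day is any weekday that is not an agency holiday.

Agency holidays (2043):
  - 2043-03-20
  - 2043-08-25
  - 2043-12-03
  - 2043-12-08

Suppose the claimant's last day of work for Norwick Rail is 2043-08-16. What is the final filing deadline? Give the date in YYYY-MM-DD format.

2 months after 2043-08-16, on the same day of the month, is 2043-10-16.
Since 2043-10-16 is a Friday and not a holiday, the date is unchanged.
Deadline: 2043-10-16.

2043-10-16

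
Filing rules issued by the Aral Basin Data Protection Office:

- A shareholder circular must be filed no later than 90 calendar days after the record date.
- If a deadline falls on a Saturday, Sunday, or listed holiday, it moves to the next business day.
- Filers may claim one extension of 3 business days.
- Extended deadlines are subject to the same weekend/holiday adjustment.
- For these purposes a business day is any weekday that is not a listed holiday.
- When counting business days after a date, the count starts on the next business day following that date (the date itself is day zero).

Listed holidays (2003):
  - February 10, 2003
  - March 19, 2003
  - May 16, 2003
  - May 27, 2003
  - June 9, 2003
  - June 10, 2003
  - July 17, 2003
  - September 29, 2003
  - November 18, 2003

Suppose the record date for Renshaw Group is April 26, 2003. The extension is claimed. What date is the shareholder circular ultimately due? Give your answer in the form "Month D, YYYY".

90 calendar days after April 26, 2003 is July 25, 2003.
July 25, 2003 is a Friday and not a listed holiday, so it stands.
Applying the 3-business-day extension: 3 business days after July 25, 2003 is July 30, 2003.
July 30, 2003 falls on a Wednesday, which is a business day, so no adjustment is needed.
The final due date is July 30, 2003.

July 30, 2003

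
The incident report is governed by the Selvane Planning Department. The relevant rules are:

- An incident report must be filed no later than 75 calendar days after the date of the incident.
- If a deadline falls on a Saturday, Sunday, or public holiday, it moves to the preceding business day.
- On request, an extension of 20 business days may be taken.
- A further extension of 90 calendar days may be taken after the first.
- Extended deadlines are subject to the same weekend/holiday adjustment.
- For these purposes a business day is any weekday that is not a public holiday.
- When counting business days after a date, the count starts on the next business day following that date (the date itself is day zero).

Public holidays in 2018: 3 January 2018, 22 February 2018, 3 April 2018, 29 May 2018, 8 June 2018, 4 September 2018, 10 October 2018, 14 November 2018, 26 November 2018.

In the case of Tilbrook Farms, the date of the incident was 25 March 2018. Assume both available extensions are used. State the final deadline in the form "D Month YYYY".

Adding 75 calendar days to 25 March 2018 gives 8 June 2018.
8 June 2018 falls on a listed holiday. Rolling to the preceding business day gives 7 June 2018, a Thursday.
Counting 20 further business days from 7 June 2018 reaches 6 July 2018.
Since 6 July 2018 is a Friday and not a holiday, the date is unchanged.
The 90-calendar-day extension moves the deadline from 6 July 2018 to 4 October 2018.
4 October 2018 is a Thursday and not a listed holiday, so it stands.
The final due date is 4 October 2018.

4 October 2018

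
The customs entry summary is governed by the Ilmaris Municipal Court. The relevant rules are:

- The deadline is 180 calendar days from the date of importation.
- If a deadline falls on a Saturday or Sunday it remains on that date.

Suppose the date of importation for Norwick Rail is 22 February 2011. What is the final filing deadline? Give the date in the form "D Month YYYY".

180 calendar days after 22 February 2011 is 21 August 2011.
21 August 2011 falls on a Sunday. The rules make no weekend/holiday allowance, so it remains 21 August 2011.
Deadline: 21 August 2011.

21 August 2011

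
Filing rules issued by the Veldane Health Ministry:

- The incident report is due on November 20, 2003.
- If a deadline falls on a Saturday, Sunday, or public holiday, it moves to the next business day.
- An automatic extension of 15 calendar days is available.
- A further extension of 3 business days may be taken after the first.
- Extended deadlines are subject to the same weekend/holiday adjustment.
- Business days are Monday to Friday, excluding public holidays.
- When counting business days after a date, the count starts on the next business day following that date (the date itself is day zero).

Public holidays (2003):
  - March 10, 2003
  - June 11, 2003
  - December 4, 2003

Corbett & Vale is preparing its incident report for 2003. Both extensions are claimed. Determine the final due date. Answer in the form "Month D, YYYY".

December 10, 2003

The statutory due date is November 20, 2003.
November 20, 2003 is a Thursday and not a listed holiday, so it stands.
The 15-calendar-day extension moves the deadline from November 20, 2003 to December 5, 2003.
Since December 5, 2003 is a Friday and not a holiday, the date is unchanged.
Applying the 3-business-day extension: 3 business days after December 5, 2003 is December 10, 2003.
December 10, 2003 (Wednesday) is already a business day.
Final deadline: December 10, 2003.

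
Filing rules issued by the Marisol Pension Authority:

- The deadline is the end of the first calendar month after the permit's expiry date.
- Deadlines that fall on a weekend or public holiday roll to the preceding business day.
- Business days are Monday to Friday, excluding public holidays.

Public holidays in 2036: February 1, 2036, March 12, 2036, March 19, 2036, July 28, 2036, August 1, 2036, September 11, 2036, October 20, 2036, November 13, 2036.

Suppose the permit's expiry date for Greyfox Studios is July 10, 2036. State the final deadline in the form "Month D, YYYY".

August 29, 2036

1 month after July 10, 2036 falls in August 2036; the last day of that month is August 31, 2036.
Because August 31, 2036 is a Sunday, the deadline becomes August 29, 2036 (Friday).
So the filing is due August 29, 2036.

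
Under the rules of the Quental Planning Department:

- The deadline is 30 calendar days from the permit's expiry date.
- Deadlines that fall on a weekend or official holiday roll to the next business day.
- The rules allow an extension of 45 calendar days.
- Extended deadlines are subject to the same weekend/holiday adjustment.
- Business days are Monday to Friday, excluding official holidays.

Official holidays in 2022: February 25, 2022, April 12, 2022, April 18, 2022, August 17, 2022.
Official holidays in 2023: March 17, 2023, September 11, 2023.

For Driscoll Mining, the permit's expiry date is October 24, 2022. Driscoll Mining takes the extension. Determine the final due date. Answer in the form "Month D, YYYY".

January 9, 2023

Adding 30 calendar days to October 24, 2022 gives November 23, 2022.
November 23, 2022 is a Wednesday and not a listed holiday, so it stands.
Applying the 45-calendar-day extension: November 23, 2022 + 45 days = January 7, 2023.
January 7, 2023 is a Saturday; the next business day is January 9, 2023 (Monday).
Final deadline: January 9, 2023.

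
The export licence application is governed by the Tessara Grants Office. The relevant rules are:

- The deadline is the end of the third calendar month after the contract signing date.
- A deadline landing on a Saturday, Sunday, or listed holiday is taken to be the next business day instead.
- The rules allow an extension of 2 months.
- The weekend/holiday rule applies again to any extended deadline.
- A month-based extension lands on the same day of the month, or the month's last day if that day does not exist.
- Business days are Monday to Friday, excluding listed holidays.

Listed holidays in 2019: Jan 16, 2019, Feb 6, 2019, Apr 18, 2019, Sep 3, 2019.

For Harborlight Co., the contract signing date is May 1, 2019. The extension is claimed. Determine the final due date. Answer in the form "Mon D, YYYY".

Nov 4, 2019

3 months after May 1, 2019 is August 2019; that month ends on Aug 31, 2019.
Because Aug 31, 2019 is a Saturday, the deadline becomes Sep 2, 2019 (Monday).
Add 2 months to Sep 2, 2019: Nov 2, 2019.
Nov 2, 2019 falls on a Saturday. Rolling to the next business day gives Nov 4, 2019, a Monday.
Deadline: Nov 4, 2019.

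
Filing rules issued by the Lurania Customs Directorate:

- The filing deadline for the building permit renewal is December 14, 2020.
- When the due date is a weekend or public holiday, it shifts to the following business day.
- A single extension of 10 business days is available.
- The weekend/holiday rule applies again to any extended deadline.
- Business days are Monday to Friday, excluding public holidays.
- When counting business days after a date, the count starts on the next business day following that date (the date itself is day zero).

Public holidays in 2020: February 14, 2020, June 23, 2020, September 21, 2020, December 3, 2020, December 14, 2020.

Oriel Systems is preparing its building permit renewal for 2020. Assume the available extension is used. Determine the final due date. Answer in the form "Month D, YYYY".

The stated deadline is December 14, 2020.
December 14, 2020 falls on a listed holiday. Rolling to the next business day gives December 15, 2020, a Tuesday.
Applying the 10-business-day extension: 10 business days after December 15, 2020 is December 29, 2020.
December 29, 2020 (Tuesday) is already a business day.
Final deadline: December 29, 2020.

December 29, 2020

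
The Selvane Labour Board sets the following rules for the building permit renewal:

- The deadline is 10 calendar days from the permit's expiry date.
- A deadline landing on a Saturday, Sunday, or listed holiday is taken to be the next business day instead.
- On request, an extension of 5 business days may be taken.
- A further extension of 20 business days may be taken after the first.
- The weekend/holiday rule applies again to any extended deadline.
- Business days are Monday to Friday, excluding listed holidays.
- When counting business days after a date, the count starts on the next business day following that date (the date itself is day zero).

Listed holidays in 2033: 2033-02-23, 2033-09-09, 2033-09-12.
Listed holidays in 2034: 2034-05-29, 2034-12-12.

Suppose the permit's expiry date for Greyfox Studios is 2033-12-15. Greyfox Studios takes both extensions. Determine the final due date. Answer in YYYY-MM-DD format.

10 calendar days after 2033-12-15 is 2033-12-25.
2033-12-25 is a Sunday; the next business day is 2033-12-26 (Monday).
Applying the 5-business-day extension: 5 business days after 2033-12-26 is 2034-01-02.
2034-01-02 (Monday) is already a business day.
The 20-business-day extension runs from 2034-01-02 to 2034-01-30.
2034-01-30 falls on a Monday, which is a business day, so no adjustment is needed.
Deadline: 2034-01-30.

2034-01-30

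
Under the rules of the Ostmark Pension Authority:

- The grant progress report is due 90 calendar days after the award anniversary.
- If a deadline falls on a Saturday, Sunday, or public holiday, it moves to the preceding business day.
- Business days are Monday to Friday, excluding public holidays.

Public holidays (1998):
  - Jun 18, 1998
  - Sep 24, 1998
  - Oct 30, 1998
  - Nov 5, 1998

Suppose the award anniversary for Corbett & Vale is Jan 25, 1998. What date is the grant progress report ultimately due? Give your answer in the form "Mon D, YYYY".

Apr 24, 1998

Adding 90 calendar days to Jan 25, 1998 gives Apr 25, 1998.
Apr 25, 1998 is a Saturday; the preceding business day is Apr 24, 1998 (Friday).
So the filing is due Apr 24, 1998.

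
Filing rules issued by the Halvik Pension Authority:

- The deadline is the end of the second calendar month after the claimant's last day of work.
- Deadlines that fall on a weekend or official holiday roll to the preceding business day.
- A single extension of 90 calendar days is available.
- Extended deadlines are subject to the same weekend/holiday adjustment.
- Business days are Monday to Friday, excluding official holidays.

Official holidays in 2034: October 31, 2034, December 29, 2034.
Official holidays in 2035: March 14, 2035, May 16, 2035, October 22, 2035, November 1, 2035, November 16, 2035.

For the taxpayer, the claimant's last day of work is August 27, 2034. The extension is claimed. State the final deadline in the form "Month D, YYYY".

2 months after August 27, 2034 is October 2034; that month ends on October 31, 2034.
Because October 31, 2034 is a listed holiday, the deadline becomes October 30, 2034 (Monday).
The 90-calendar-day extension moves the deadline from October 30, 2034 to January 28, 2035.
January 28, 2035 is a Sunday; the preceding business day is January 26, 2035 (Friday).
The final due date is January 26, 2035.

January 26, 2035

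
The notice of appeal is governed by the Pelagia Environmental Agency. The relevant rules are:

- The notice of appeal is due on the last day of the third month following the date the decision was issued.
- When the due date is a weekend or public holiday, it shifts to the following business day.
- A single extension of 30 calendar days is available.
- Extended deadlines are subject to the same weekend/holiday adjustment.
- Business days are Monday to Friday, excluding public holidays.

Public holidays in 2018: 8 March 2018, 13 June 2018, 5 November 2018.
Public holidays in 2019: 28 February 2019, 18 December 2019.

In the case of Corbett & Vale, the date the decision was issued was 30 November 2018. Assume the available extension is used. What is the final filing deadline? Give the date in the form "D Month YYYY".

The third month after 30 November 2018 is February 2019, whose last day is 28 February 2019.
28 February 2019 is a listed holiday, so it moves to the next business day, 1 March 2019 (Friday).
With the 30-day extension, 1 March 2019 becomes 31 March 2019.
Because 31 March 2019 is a Sunday, the deadline becomes 1 April 2019 (Monday).
So the filing is due 1 April 2019.

1 April 2019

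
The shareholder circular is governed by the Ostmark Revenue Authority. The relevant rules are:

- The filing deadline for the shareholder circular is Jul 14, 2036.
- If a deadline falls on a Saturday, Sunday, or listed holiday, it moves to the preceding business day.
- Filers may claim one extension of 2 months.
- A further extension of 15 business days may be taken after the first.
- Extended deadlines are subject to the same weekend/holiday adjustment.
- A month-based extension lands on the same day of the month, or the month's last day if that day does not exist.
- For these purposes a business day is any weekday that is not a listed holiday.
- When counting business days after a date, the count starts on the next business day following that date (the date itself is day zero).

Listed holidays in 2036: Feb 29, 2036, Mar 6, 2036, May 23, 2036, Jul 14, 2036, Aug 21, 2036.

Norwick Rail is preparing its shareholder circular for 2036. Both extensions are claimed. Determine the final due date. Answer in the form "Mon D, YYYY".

The stated deadline is Jul 14, 2036.
Because Jul 14, 2036 is a listed holiday, the deadline becomes Jul 11, 2036 (Friday).
The 2 months extension carries Jul 11, 2036 to Sep 11, 2036.
Since Sep 11, 2036 is a Thursday and not a holiday, the date is unchanged.
Counting 15 further business days from Sep 11, 2036 reaches Oct 2, 2036.
Oct 2, 2036 falls on a Thursday, which is a business day, so no adjustment is needed.
Final deadline: Oct 2, 2036.

Oct 2, 2036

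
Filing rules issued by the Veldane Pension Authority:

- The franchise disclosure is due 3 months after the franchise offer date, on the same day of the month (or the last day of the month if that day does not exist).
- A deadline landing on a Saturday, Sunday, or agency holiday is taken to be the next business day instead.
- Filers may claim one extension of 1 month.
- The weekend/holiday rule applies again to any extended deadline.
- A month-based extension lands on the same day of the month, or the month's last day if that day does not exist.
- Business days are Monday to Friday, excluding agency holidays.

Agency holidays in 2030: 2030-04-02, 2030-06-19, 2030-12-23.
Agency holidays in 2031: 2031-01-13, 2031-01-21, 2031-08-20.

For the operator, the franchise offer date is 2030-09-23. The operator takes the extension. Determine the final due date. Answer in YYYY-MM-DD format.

3 months from 2030-09-23 is 2030-12-23.
Because 2030-12-23 is a listed holiday, the deadline becomes 2030-12-24 (Tuesday).
The 1 month extension carries 2030-12-24 to 2031-01-24.
2031-01-24 is a Friday and not a listed holiday, so it stands.
The final due date is 2031-01-24.

2031-01-24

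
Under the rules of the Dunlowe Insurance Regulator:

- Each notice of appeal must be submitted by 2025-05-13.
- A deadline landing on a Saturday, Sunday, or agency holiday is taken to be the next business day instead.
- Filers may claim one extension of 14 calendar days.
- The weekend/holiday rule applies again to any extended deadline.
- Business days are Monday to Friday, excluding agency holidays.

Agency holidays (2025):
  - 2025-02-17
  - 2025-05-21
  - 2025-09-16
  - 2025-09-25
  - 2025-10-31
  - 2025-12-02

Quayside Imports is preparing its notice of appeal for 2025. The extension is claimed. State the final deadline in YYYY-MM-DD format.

2025-05-27

Start from the fixed due date, 2025-05-13.
Since 2025-05-13 is a Tuesday and not a holiday, the date is unchanged.
The 14-calendar-day extension moves the deadline from 2025-05-13 to 2025-05-27.
Since 2025-05-27 is a Tuesday and not a holiday, the date is unchanged.
Deadline: 2025-05-27.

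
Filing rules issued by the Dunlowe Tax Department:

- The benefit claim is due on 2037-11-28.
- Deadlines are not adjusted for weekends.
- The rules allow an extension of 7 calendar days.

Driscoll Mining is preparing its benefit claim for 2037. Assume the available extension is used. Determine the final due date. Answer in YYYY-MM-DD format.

2037-12-05

The statutory due date is 2037-11-28.
No adjustment is made for weekends or holidays, so 2037-11-28 stands.
With the 7-day extension, 2037-11-28 becomes 2037-12-05.
No adjustment is made for weekends or holidays, so 2037-12-05 stands.
Final deadline: 2037-12-05.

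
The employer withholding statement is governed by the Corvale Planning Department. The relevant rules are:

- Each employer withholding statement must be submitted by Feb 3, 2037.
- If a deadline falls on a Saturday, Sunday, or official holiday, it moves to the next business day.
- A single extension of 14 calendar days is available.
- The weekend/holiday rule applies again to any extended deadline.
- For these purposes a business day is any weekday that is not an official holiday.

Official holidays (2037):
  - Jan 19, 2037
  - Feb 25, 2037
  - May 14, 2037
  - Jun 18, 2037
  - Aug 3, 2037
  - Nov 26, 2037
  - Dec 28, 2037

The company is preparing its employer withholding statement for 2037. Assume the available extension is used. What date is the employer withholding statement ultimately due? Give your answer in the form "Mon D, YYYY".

Feb 17, 2037

Start from the fixed due date, Feb 3, 2037.
Since Feb 3, 2037 is a Tuesday and not a holiday, the date is unchanged.
Applying the 14-calendar-day extension: Feb 3, 2037 + 14 days = Feb 17, 2037.
Feb 17, 2037 falls on a Tuesday, which is a business day, so no adjustment is needed.
The final due date is Feb 17, 2037.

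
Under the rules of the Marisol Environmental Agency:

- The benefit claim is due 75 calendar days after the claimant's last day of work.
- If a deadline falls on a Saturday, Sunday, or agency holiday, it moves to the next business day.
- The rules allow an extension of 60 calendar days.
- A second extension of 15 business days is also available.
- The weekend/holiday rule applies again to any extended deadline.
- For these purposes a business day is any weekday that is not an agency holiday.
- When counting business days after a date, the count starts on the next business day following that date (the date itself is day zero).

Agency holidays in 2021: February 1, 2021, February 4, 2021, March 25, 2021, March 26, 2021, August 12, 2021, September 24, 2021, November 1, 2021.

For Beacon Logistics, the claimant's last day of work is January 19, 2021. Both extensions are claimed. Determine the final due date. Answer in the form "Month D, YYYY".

75 calendar days after January 19, 2021 is April 4, 2021.
April 4, 2021 is a Sunday, so it moves to the next business day, April 5, 2021 (Monday).
With the 60-day extension, April 5, 2021 becomes June 4, 2021.
Since June 4, 2021 is a Friday and not a holiday, the date is unchanged.
Applying the 15-business-day extension: 15 business days after June 4, 2021 is June 25, 2021.
June 25, 2021 (Friday) is already a business day.
So the filing is due June 25, 2021.

June 25, 2021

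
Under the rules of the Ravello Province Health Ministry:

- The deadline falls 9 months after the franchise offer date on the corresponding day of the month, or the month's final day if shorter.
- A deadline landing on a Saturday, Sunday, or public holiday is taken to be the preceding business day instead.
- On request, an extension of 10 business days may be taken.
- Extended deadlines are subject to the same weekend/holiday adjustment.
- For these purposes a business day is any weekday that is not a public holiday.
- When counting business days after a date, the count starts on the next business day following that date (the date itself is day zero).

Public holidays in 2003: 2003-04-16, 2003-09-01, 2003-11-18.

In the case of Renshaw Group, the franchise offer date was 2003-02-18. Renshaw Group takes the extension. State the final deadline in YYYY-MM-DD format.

9 months after 2003-02-18, on the same day of the month, is 2003-11-18.
2003-11-18 is a listed holiday, so it moves to the preceding business day, 2003-11-17 (Monday).
The 10-business-day extension runs from 2003-11-17 to 2003-12-02.
2003-12-02 falls on a Tuesday, which is a business day, so no adjustment is needed.
The final due date is 2003-12-02.

2003-12-02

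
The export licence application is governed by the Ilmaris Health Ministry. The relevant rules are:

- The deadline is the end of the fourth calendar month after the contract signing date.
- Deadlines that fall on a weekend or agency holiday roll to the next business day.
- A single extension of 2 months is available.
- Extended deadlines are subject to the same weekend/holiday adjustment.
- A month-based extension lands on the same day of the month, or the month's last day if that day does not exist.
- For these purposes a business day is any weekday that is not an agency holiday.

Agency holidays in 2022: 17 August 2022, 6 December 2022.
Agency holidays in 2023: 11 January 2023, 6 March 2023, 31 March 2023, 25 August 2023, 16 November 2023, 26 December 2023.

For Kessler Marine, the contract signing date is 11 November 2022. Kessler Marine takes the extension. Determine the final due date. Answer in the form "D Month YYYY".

5 June 2023

4 months after 11 November 2022 falls in March 2023; the last day of that month is 31 March 2023.
31 March 2023 is a listed holiday; the next business day is 3 April 2023 (Monday).
The 2 months extension carries 3 April 2023 to 3 June 2023.
3 June 2023 is a Saturday, so it moves to the next business day, 5 June 2023 (Monday).
Final deadline: 5 June 2023.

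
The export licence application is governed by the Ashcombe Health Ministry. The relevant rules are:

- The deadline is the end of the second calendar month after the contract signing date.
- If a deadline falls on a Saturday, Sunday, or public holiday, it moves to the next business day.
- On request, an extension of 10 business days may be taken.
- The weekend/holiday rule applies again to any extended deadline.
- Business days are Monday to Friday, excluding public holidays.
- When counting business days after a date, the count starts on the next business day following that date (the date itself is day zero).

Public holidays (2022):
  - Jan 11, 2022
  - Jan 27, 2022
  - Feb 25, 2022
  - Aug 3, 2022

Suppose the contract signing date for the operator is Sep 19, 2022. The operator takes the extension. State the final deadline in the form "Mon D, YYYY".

Dec 14, 2022

2 months after Sep 19, 2022 is November 2022; that month ends on Nov 30, 2022.
Nov 30, 2022 is a Wednesday and not a listed holiday, so it stands.
Counting 10 further business days from Nov 30, 2022 reaches Dec 14, 2022.
Since Dec 14, 2022 is a Wednesday and not a holiday, the date is unchanged.
So the filing is due Dec 14, 2022.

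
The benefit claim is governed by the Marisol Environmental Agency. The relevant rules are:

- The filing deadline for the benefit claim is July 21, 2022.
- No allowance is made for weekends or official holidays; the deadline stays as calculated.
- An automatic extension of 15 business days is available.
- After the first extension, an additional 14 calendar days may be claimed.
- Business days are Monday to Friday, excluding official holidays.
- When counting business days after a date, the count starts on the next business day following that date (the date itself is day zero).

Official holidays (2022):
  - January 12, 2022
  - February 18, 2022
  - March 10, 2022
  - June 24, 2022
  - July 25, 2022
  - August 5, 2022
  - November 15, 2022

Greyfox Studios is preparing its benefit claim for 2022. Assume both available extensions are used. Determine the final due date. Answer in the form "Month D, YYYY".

August 29, 2022

Start from the fixed due date, July 21, 2022.
July 21, 2022 falls on a Thursday. The rules make no weekend/holiday allowance, so it remains July 21, 2022.
The 15-business-day extension runs from July 21, 2022 to August 15, 2022.
August 15, 2022 falls on a Monday. The rules make no weekend/holiday allowance, so it remains August 15, 2022.
With the 14-day extension, August 15, 2022 becomes August 29, 2022.
August 29, 2022 is a Monday; no weekend or holiday adjustment applies.
Deadline: August 29, 2022.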